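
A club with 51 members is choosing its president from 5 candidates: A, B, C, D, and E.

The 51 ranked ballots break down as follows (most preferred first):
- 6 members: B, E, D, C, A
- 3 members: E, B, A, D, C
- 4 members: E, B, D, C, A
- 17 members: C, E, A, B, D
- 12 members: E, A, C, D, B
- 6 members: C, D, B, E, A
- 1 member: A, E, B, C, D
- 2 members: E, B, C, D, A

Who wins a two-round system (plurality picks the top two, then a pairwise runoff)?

Round 1 first-place votes: A 1, B 6, C 23, D 0, E 21. C and E advance.
Runoff: C is ranked above E on 23 ballots, E above C on 28.

E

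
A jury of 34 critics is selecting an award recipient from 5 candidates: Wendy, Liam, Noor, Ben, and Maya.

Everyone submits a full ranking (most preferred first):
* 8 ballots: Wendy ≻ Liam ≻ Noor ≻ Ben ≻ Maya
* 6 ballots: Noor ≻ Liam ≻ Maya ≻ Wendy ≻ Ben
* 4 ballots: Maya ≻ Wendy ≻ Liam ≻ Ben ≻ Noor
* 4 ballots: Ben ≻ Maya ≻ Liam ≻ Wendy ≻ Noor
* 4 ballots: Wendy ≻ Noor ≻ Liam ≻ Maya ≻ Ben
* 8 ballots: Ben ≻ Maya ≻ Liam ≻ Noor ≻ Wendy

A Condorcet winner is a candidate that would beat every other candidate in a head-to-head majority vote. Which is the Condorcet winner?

Liam vs Wendy: 18–16
Liam vs Noor: 24–10
Liam vs Ben: 22–12
Liam vs Maya: 18–16
Liam beats every other candidate.

Liam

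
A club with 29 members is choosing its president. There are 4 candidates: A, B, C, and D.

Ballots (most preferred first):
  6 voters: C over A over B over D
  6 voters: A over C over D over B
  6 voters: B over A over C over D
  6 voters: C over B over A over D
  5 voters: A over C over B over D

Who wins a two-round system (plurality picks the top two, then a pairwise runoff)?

A

Round 1 first-place votes: A 11, B 6, C 12, D 0. C and A advance.
Runoff: C is ranked above A on 12 ballots, A above C on 17.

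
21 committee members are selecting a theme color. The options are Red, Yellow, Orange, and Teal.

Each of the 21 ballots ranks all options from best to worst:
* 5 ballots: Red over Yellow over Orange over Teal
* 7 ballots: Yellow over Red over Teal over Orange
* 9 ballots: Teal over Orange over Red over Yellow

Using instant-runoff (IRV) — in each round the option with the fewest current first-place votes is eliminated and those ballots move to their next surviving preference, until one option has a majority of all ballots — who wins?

Yellow

Round 1: Red 5, Yellow 7, Orange 0, Teal 9. Orange eliminated.
Round 2: Red 5, Yellow 7, Teal 9. Red eliminated.
Round 3: Yellow 12, Teal 9. Yellow has a majority (≥11).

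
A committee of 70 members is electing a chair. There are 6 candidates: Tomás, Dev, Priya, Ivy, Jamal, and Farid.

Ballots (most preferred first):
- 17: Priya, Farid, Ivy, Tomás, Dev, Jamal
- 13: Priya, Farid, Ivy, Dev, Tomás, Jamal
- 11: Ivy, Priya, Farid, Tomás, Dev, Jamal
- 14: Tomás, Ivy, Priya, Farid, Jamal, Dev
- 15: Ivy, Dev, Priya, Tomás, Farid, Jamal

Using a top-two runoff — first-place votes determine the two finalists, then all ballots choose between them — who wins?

Ivy

Round 1 first-place votes: Tomás 14, Dev 0, Priya 30, Ivy 26, Jamal 0, Farid 0. Priya and Ivy advance.
Runoff: Priya is ranked above Ivy on 30 ballots, Ivy above Priya on 40.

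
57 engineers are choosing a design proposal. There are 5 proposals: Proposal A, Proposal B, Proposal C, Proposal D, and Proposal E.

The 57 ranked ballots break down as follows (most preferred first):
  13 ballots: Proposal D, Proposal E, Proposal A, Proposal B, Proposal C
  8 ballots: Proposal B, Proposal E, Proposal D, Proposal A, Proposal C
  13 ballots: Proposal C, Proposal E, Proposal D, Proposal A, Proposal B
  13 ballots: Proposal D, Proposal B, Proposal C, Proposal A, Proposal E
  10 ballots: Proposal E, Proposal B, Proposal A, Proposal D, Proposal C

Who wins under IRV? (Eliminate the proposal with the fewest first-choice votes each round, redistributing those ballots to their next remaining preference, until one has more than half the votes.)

Proposal E

Round 1: Proposal A 0, Proposal B 8, Proposal C 13, Proposal D 26, Proposal E 10. Proposal A eliminated.
Round 2: Proposal B 8, Proposal C 13, Proposal D 26, Proposal E 10. Proposal B eliminated.
Round 3: Proposal C 13, Proposal D 26, Proposal E 18. Proposal C eliminated.
Round 4: Proposal D 26, Proposal E 31. Proposal E has a majority (≥29).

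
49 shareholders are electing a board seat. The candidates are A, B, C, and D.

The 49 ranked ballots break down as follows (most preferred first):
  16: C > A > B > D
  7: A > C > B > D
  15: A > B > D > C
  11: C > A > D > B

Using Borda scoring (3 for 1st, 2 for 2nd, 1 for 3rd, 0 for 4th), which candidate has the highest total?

A

A: 16×2 + 7×3 + 15×3 + 11×2 = 120
B: 16×1 + 7×1 + 15×2 + 11×0 = 53
C: 16×3 + 7×2 + 15×0 + 11×3 = 95
D: 16×0 + 7×0 + 15×1 + 11×1 = 26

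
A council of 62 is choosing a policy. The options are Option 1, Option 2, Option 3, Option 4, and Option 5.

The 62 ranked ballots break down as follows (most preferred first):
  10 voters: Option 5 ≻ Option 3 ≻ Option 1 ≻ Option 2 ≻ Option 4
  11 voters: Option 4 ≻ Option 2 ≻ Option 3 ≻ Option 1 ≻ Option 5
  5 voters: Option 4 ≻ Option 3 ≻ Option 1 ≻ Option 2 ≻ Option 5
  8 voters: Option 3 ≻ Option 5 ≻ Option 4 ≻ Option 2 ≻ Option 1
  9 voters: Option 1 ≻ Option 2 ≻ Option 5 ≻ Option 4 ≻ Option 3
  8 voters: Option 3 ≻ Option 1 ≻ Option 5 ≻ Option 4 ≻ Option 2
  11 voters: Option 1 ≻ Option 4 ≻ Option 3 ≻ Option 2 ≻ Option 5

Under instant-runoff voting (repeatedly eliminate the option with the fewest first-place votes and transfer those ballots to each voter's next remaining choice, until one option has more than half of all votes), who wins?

Round 1: Option 1 20, Option 2 0, Option 3 16, Option 4 16, Option 5 10. Option 2 eliminated.
Round 2: Option 1 20, Option 3 16, Option 4 16, Option 5 10. Option 5 eliminated.
Round 3: Option 1 20, Option 3 26, Option 4 16. Option 4 eliminated.
Round 4: Option 1 20, Option 3 42. Option 3 has a majority (≥32).

Option 3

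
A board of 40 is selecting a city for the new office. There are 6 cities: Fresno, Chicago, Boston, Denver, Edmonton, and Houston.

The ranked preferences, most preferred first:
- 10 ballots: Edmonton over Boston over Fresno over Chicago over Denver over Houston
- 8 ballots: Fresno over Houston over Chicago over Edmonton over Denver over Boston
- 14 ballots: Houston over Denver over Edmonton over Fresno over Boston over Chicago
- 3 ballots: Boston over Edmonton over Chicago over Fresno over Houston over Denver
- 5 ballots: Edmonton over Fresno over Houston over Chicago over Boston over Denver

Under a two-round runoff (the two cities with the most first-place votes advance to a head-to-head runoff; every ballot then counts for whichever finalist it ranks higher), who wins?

Houston

Round 1 first-place votes: Fresno 8, Chicago 0, Boston 3, Denver 0, Edmonton 15, Houston 14. Edmonton and Houston advance.
Runoff: Edmonton is ranked above Houston on 18 ballots, Houston above Edmonton on 22.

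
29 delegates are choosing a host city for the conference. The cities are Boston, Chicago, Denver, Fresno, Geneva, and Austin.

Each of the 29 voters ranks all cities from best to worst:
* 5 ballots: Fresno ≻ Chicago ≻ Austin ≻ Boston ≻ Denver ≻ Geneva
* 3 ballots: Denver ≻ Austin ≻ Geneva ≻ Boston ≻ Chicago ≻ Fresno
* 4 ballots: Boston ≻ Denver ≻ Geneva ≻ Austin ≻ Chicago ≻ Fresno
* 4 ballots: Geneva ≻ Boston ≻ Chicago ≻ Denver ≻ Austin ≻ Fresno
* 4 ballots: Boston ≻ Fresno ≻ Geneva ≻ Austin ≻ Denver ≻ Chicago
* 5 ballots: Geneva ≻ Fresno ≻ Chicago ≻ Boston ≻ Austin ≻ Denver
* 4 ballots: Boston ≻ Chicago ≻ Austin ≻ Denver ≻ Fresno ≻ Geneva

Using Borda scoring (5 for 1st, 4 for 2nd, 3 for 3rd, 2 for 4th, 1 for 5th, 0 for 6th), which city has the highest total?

Boston

Boston: 5×2 + 3×2 + 4×5 + 4×4 + 4×5 + 5×2 + 4×5 = 102
Chicago: 5×4 + 3×1 + 4×1 + 4×3 + 4×0 + 5×3 + 4×4 = 70
Denver: 5×1 + 3×5 + 4×4 + 4×2 + 4×1 + 5×0 + 4×2 = 56
Fresno: 5×5 + 3×0 + 4×0 + 4×0 + 4×4 + 5×4 + 4×1 = 65
Geneva: 5×0 + 3×3 + 4×3 + 4×5 + 4×3 + 5×5 + 4×0 = 78
Austin: 5×3 + 3×4 + 4×2 + 4×1 + 4×2 + 5×1 + 4×3 = 64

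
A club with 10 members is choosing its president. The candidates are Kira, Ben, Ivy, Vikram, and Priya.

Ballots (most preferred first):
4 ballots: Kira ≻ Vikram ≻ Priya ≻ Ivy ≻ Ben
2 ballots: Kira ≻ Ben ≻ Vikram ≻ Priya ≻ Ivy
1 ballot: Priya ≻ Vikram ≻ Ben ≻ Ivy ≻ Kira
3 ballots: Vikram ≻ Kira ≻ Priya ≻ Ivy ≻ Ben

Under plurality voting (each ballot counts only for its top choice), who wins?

Kira

First-place votes: Kira 6, Ben 0, Ivy 0, Vikram 3, Priya 1.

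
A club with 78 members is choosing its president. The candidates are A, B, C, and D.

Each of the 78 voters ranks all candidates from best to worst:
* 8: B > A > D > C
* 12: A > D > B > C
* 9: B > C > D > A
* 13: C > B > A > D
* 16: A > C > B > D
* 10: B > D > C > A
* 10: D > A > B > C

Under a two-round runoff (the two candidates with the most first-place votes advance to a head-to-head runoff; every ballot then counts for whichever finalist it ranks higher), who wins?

Round 1 first-place votes: A 28, B 27, C 13, D 10. A and B advance.
Runoff: A is ranked above B on 38 ballots, B above A on 40.

B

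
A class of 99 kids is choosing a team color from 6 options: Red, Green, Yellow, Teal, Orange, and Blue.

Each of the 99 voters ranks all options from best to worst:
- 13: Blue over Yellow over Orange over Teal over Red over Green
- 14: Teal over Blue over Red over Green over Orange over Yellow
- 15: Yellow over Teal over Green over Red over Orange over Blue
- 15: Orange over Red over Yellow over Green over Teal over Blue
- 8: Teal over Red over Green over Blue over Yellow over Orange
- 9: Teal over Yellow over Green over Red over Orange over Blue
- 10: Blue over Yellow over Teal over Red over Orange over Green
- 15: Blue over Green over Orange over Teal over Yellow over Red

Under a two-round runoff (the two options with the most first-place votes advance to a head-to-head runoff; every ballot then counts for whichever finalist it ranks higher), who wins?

Round 1 first-place votes: Red 0, Green 0, Yellow 15, Teal 31, Orange 15, Blue 38. Blue and Teal advance.
Runoff: Blue is ranked above Teal on 38 ballots, Teal above Blue on 61.

Teal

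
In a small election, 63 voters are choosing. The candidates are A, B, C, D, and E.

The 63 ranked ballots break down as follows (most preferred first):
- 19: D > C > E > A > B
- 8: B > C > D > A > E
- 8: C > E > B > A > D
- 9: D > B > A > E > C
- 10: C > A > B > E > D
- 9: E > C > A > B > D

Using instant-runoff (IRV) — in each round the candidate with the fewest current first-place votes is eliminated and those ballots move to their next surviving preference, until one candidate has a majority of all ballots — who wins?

Round 1: A 0, B 8, C 18, D 28, E 9. A eliminated.
Round 2: B 8, C 18, D 28, E 9. B eliminated.
Round 3: C 26, D 28, E 9. E eliminated.
Round 4: C 35, D 28. C has a majority (≥32).

C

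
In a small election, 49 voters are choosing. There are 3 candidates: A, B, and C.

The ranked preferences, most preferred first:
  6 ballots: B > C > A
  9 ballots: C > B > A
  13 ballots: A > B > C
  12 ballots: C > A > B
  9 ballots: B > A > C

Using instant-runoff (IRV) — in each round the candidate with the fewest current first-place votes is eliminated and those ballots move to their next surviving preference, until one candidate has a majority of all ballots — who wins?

Round 1: A 13, B 15, C 21. A eliminated.
Round 2: B 28, C 21. B has a majority (≥25).

B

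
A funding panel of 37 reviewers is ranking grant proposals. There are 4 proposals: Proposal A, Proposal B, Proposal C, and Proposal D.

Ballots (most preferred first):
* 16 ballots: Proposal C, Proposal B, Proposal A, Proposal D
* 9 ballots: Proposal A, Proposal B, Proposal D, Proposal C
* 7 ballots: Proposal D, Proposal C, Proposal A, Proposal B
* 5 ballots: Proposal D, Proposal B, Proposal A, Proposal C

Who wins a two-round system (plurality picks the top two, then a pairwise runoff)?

Proposal D

Round 1 first-place votes: Proposal A 9, Proposal B 0, Proposal C 16, Proposal D 12. Proposal C and Proposal D advance.
Runoff: Proposal C is ranked above Proposal D on 16 ballots, Proposal D above Proposal C on 21.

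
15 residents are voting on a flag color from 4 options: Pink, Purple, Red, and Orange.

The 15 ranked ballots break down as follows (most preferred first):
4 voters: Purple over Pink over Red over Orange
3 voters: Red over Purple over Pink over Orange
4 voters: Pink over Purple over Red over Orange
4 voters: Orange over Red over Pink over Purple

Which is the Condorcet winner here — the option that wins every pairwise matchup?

Pink vs Purple: 8–7
Pink vs Red: 8–7
Pink vs Orange: 11–4
Pink beats every other option.

Pink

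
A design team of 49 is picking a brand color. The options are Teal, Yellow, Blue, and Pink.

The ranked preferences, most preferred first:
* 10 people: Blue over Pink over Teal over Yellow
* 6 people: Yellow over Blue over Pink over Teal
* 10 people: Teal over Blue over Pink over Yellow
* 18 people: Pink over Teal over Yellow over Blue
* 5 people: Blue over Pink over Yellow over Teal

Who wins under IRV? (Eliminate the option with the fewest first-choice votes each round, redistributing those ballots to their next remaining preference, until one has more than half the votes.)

Round 1: Teal 10, Yellow 6, Blue 15, Pink 18. Yellow eliminated.
Round 2: Teal 10, Blue 21, Pink 18. Teal eliminated.
Round 3: Blue 31, Pink 18. Blue has a majority (≥25).

Blue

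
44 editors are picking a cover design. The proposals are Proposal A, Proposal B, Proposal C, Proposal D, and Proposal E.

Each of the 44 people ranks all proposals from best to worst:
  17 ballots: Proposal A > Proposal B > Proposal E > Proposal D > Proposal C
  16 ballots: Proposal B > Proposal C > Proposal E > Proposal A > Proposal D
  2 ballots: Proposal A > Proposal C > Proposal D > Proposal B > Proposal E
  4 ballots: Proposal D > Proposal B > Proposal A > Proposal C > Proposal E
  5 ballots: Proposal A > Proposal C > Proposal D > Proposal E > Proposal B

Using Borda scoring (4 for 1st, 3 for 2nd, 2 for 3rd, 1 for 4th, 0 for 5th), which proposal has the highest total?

Proposal A: 17×4 + 16×1 + 2×4 + 4×2 + 5×4 = 120
Proposal B: 17×3 + 16×4 + 2×1 + 4×3 + 5×0 = 129
Proposal C: 17×0 + 16×3 + 2×3 + 4×1 + 5×3 = 73
Proposal D: 17×1 + 16×0 + 2×2 + 4×4 + 5×2 = 47
Proposal E: 17×2 + 16×2 + 2×0 + 4×0 + 5×1 = 71

Proposal B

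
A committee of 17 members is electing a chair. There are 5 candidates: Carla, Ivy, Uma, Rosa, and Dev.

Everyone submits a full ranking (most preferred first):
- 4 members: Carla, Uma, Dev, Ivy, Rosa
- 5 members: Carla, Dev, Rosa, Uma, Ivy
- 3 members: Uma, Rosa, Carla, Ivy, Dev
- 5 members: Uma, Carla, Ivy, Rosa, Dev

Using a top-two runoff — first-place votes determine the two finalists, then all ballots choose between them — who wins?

Carla

Round 1 first-place votes: Carla 9, Ivy 0, Uma 8, Rosa 0, Dev 0. Carla and Uma advance.
Runoff: Carla is ranked above Uma on 9 ballots, Uma above Carla on 8.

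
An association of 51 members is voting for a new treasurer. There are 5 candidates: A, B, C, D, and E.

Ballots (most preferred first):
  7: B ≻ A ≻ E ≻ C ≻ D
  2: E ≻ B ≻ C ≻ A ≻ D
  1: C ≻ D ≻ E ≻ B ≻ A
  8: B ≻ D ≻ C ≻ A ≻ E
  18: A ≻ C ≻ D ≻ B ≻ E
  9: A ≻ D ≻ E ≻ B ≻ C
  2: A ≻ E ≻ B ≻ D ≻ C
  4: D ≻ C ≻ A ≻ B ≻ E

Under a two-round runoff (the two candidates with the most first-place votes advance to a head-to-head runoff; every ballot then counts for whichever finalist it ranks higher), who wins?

Round 1 first-place votes: A 29, B 15, C 1, D 4, E 2. A and B advance.
Runoff: A is ranked above B on 33 ballots, B above A on 18.

A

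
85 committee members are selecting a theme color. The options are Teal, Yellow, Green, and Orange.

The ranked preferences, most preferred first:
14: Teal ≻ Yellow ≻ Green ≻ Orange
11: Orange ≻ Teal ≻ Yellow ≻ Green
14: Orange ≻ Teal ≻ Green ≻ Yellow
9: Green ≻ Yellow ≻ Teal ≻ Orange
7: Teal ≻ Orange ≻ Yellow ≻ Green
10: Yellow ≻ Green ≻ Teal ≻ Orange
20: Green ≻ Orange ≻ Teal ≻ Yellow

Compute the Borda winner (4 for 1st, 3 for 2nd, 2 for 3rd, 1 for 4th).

Teal: 14×4 + 11×3 + 14×3 + 9×2 + 7×4 + 10×2 + 20×2 = 237
Yellow: 14×3 + 11×2 + 14×1 + 9×3 + 7×2 + 10×4 + 20×1 = 179
Green: 14×2 + 11×1 + 14×2 + 9×4 + 7×1 + 10×3 + 20×4 = 220
Orange: 14×1 + 11×4 + 14×4 + 9×1 + 7×3 + 10×1 + 20×3 = 214

Teal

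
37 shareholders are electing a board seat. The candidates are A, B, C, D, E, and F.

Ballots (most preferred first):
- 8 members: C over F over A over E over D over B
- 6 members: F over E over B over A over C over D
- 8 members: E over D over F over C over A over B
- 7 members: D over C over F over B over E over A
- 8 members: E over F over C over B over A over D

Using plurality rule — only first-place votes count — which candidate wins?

E

First-place votes: A 0, B 0, C 8, D 7, E 16, F 6.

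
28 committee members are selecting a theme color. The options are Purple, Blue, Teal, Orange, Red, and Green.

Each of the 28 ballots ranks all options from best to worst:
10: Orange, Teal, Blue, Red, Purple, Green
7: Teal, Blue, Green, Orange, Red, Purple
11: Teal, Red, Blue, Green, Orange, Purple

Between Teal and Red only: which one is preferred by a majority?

Teal

Teal is ranked above Red on 28 ballots; Red above Teal on 0.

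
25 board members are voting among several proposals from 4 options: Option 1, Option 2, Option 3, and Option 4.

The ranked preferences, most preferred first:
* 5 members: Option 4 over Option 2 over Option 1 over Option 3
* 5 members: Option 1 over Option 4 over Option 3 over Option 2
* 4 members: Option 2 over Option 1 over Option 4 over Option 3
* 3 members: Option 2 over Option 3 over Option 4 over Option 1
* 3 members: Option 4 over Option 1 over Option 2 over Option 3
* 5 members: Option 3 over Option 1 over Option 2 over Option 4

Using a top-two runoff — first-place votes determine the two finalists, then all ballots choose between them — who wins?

Option 4

Round 1 first-place votes: Option 1 5, Option 2 7, Option 3 5, Option 4 8. Option 4 and Option 2 advance.
Runoff: Option 4 is ranked above Option 2 on 13 ballots, Option 2 above Option 4 on 12.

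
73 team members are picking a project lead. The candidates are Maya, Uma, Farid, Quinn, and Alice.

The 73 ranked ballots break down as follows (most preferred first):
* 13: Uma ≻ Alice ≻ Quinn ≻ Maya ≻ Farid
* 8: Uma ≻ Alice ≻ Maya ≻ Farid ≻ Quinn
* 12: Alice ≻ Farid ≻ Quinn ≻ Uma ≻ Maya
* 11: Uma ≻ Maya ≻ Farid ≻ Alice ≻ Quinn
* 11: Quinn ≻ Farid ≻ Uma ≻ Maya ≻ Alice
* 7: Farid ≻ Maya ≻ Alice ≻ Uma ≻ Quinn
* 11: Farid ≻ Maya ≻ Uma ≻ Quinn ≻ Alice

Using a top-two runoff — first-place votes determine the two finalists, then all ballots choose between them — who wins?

Round 1 first-place votes: Maya 0, Uma 32, Farid 18, Quinn 11, Alice 12. Uma and Farid advance.
Runoff: Uma is ranked above Farid on 32 ballots, Farid above Uma on 41.

Farid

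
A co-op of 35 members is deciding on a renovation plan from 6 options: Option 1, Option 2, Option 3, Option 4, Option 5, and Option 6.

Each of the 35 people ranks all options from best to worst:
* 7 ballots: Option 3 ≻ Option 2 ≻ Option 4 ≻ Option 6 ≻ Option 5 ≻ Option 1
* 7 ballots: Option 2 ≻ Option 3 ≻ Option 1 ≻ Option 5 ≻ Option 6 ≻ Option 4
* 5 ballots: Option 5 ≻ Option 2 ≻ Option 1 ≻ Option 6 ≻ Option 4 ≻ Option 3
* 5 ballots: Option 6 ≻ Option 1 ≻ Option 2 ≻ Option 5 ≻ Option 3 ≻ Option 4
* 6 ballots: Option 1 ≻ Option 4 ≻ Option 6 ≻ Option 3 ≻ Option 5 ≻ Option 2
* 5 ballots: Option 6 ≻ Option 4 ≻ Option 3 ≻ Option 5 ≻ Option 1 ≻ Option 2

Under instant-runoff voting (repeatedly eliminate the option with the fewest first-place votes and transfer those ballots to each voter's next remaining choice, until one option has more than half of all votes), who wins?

Round 1: Option 1 6, Option 2 7, Option 3 7, Option 4 0, Option 5 5, Option 6 10. Option 4 eliminated.
Round 2: Option 1 6, Option 2 7, Option 3 7, Option 5 5, Option 6 10. Option 5 eliminated.
Round 3: Option 1 6, Option 2 12, Option 3 7, Option 6 10. Option 1 eliminated.
Round 4: Option 2 12, Option 3 7, Option 6 16. Option 3 eliminated.
Round 5: Option 2 19, Option 6 16. Option 2 has a majority (≥18).

Option 2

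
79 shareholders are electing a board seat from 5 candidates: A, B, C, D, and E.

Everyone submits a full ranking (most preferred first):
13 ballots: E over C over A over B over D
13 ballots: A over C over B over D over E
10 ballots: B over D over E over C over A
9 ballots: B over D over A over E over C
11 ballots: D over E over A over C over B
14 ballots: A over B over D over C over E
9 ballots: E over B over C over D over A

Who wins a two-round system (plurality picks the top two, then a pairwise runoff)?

E

Round 1 first-place votes: A 27, B 19, C 0, D 11, E 22. A and E advance.
Runoff: A is ranked above E on 36 ballots, E above A on 43.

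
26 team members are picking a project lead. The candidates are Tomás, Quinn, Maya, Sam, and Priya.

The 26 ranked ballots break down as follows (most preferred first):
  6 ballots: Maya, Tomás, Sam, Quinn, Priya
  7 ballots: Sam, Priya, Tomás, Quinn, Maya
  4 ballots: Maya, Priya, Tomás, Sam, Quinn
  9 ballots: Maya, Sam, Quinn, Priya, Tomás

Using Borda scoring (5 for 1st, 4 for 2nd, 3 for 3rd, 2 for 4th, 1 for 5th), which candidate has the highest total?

Tomás: 6×4 + 7×3 + 4×3 + 9×1 = 66
Quinn: 6×2 + 7×2 + 4×1 + 9×3 = 57
Maya: 6×5 + 7×1 + 4×5 + 9×5 = 102
Sam: 6×3 + 7×5 + 4×2 + 9×4 = 97
Priya: 6×1 + 7×4 + 4×4 + 9×2 = 68

Maya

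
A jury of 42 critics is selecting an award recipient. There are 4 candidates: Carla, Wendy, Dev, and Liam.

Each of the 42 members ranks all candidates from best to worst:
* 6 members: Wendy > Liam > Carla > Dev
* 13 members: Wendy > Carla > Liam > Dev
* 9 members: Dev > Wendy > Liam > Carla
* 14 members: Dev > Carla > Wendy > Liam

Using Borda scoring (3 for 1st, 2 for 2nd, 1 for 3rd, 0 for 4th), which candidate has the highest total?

Wendy

Carla: 6×1 + 13×2 + 9×0 + 14×2 = 60
Wendy: 6×3 + 13×3 + 9×2 + 14×1 = 89
Dev: 6×0 + 13×0 + 9×3 + 14×3 = 69
Liam: 6×2 + 13×1 + 9×1 + 14×0 = 34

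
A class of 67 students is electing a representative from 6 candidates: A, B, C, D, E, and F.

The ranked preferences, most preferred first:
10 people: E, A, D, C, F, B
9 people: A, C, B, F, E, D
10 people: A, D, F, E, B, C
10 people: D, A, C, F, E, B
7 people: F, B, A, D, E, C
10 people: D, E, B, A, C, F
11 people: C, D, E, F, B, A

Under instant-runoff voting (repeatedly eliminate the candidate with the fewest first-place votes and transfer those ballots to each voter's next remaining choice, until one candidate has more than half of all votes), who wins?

Round 1: A 19, B 0, C 11, D 20, E 10, F 7. B eliminated.
Round 2: A 19, C 11, D 20, E 10, F 7. F eliminated.
Round 3: A 26, C 11, D 20, E 10. E eliminated.
Round 4: A 36, C 11, D 20. A has a majority (≥34).

A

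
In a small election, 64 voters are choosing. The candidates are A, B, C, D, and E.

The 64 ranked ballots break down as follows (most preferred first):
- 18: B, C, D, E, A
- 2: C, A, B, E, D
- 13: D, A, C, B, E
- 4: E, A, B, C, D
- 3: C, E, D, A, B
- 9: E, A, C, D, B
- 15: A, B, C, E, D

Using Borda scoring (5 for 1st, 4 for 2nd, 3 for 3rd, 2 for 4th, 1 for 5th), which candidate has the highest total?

A: 18×1 + 2×4 + 13×4 + 4×4 + 3×2 + 9×4 + 15×5 = 211
B: 18×5 + 2×3 + 13×2 + 4×3 + 3×1 + 9×1 + 15×4 = 206
C: 18×4 + 2×5 + 13×3 + 4×2 + 3×5 + 9×3 + 15×3 = 216
D: 18×3 + 2×1 + 13×5 + 4×1 + 3×3 + 9×2 + 15×1 = 167
E: 18×2 + 2×2 + 13×1 + 4×5 + 3×4 + 9×5 + 15×2 = 160

C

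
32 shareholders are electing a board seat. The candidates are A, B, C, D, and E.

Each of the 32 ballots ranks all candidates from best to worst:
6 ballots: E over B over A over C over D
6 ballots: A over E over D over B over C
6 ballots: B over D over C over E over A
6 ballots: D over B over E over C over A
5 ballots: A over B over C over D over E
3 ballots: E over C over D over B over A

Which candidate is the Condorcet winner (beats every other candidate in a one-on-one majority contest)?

B

B vs A: 21–11
B vs C: 29–3
B vs D: 17–15
B vs E: 17–15
B beats every other candidate.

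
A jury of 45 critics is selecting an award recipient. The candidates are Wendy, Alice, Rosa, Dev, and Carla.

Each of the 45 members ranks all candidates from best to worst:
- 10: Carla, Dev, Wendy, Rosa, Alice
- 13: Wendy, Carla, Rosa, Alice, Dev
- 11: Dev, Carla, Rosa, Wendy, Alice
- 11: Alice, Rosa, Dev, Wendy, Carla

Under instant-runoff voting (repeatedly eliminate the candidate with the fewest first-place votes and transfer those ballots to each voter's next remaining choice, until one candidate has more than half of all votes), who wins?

Round 1: Wendy 13, Alice 11, Rosa 0, Dev 11, Carla 10. Rosa eliminated.
Round 2: Wendy 13, Alice 11, Dev 11, Carla 10. Carla eliminated.
Round 3: Wendy 13, Alice 11, Dev 21. Alice eliminated.
Round 4: Wendy 13, Dev 32. Dev has a majority (≥23).

Dev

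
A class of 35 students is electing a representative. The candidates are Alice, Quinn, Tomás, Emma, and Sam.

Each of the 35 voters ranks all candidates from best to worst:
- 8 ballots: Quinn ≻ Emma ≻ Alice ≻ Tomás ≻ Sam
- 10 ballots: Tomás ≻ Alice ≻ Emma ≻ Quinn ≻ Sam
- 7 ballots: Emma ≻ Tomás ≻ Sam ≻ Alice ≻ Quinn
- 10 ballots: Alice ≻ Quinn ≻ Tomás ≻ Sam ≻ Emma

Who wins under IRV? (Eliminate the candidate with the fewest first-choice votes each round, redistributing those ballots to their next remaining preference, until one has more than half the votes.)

Round 1: Alice 10, Quinn 8, Tomás 10, Emma 7, Sam 0. Sam eliminated.
Round 2: Alice 10, Quinn 8, Tomás 10, Emma 7. Emma eliminated.
Round 3: Alice 10, Quinn 8, Tomás 17. Quinn eliminated.
Round 4: Alice 18, Tomás 17. Alice has a majority (≥18).

Alice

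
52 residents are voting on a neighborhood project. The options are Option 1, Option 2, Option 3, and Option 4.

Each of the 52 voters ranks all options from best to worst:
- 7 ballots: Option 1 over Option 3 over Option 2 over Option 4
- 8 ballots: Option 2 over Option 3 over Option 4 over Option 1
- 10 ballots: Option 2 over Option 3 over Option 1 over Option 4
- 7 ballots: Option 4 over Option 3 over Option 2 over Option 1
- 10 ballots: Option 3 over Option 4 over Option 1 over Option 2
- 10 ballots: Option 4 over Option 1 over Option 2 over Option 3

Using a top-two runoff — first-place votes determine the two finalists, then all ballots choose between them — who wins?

Round 1 first-place votes: Option 1 7, Option 2 18, Option 3 10, Option 4 17. Option 2 and Option 4 advance.
Runoff: Option 2 is ranked above Option 4 on 25 ballots, Option 4 above Option 2 on 27.

Option 4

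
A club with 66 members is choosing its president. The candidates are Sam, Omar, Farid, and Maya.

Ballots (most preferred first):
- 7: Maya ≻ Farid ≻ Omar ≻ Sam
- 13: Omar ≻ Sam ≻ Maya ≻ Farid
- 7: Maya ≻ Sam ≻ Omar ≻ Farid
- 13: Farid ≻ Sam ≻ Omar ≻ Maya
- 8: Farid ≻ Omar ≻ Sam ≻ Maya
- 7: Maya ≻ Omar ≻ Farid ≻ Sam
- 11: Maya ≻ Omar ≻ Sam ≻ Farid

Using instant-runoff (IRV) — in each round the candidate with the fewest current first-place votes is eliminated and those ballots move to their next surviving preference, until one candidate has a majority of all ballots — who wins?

Round 1: Sam 0, Omar 13, Farid 21, Maya 32. Sam eliminated.
Round 2: Omar 13, Farid 21, Maya 32. Omar eliminated.
Round 3: Farid 21, Maya 45. Maya has a majority (≥34).

Maya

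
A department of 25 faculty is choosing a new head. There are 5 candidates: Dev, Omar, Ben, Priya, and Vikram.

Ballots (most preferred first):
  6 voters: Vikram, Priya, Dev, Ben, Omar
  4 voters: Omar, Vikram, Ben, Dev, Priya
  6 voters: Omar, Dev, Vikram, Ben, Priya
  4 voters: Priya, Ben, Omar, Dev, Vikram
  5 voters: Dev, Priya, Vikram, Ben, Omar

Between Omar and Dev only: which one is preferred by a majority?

Omar

Omar is ranked above Dev on 14 ballots; Dev above Omar on 11.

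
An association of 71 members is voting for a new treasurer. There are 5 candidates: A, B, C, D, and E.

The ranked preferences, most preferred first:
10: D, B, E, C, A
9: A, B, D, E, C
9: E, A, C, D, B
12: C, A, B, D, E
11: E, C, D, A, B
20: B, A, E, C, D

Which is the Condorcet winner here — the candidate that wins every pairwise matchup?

A

A vs B: 41–30
A vs C: 38–33
A vs D: 50–21
A vs E: 41–30
A beats every other candidate.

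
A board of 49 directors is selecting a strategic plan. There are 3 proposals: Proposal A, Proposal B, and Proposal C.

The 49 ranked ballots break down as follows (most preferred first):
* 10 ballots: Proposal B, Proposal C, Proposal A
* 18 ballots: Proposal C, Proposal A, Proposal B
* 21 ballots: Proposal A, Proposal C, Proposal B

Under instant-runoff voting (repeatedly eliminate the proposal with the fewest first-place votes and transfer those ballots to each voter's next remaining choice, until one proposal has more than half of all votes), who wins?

Proposal C

Round 1: Proposal A 21, Proposal B 10, Proposal C 18. Proposal B eliminated.
Round 2: Proposal A 21, Proposal C 28. Proposal C has a majority (≥25).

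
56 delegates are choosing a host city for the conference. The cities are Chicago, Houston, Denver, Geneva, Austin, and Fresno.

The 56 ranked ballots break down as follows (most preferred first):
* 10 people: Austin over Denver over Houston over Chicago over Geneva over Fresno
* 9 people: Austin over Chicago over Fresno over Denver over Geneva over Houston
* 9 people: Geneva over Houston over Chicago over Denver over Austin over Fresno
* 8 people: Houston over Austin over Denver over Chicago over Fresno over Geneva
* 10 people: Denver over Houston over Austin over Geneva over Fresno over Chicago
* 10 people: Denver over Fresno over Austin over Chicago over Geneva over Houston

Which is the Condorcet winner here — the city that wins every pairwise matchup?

Denver

Denver vs Chicago: 38–18
Denver vs Houston: 39–17
Denver vs Geneva: 47–9
Denver vs Austin: 29–27
Denver vs Fresno: 47–9
Denver beats every other city.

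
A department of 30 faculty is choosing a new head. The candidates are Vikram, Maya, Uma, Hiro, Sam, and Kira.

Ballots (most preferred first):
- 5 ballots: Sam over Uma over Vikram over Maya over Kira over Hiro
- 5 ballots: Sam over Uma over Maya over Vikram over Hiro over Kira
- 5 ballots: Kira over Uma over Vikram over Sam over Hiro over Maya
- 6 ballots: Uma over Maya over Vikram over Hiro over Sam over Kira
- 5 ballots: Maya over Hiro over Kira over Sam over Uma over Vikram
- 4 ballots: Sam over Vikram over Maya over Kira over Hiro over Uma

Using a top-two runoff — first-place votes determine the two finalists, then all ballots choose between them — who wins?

Round 1 first-place votes: Vikram 0, Maya 5, Uma 6, Hiro 0, Sam 14, Kira 5. Sam and Uma advance.
Runoff: Sam is ranked above Uma on 19 ballots, Uma above Sam on 11.

Sam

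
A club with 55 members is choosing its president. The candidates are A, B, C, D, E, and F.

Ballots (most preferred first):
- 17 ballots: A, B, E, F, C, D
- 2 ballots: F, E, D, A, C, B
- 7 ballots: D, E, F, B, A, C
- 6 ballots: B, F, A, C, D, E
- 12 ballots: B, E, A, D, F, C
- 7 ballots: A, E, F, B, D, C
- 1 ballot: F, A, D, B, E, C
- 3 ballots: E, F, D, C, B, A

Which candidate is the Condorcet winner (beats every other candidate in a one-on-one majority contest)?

B

B vs A: 28–27
B vs C: 50–5
B vs D: 42–13
B vs E: 36–19
B vs F: 35–20
B beats every other candidate.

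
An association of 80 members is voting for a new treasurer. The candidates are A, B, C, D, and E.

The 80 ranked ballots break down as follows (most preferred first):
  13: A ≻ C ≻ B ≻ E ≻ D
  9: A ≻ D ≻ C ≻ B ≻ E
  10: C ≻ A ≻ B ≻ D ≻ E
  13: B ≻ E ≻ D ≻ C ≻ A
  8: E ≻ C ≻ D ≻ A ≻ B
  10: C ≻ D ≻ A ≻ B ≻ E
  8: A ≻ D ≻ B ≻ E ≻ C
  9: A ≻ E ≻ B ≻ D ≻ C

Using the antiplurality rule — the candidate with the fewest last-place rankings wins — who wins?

Last-place votes: A 13, B 8, C 17, D 13, E 29.

B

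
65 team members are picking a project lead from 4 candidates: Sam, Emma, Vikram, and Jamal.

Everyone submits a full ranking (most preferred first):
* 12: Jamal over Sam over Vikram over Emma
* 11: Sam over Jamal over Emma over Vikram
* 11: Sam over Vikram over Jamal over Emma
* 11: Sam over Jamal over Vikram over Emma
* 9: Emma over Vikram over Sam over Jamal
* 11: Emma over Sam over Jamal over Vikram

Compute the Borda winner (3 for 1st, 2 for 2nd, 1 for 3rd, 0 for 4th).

Sam: 12×2 + 11×3 + 11×3 + 11×3 + 9×1 + 11×2 = 154
Emma: 12×0 + 11×1 + 11×0 + 11×0 + 9×3 + 11×3 = 71
Vikram: 12×1 + 11×0 + 11×2 + 11×1 + 9×2 + 11×0 = 63
Jamal: 12×3 + 11×2 + 11×1 + 11×2 + 9×0 + 11×1 = 102

Sam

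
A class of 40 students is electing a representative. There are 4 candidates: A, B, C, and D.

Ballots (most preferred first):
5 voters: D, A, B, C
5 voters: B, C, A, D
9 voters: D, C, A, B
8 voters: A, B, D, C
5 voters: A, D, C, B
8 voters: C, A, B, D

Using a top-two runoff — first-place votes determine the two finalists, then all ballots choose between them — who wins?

Round 1 first-place votes: A 13, B 5, C 8, D 14. D and A advance.
Runoff: D is ranked above A on 14 ballots, A above D on 26.

A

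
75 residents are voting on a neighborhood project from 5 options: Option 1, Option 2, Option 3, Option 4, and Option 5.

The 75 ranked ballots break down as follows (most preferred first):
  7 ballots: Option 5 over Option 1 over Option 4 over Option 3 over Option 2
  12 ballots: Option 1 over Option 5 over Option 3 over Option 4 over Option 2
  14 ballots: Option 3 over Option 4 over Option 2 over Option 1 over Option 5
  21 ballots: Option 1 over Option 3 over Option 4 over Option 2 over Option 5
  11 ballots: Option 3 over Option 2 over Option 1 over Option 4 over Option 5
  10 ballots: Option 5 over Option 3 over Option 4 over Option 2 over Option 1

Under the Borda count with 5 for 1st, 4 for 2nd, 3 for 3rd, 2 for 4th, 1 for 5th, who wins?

Option 1: 7×4 + 12×5 + 14×2 + 21×5 + 11×3 + 10×1 = 264
Option 2: 7×1 + 12×1 + 14×3 + 21×2 + 11×4 + 10×2 = 167
Option 3: 7×2 + 12×3 + 14×5 + 21×4 + 11×5 + 10×4 = 299
Option 4: 7×3 + 12×2 + 14×4 + 21×3 + 11×2 + 10×3 = 216
Option 5: 7×5 + 12×4 + 14×1 + 21×1 + 11×1 + 10×5 = 179

Option 3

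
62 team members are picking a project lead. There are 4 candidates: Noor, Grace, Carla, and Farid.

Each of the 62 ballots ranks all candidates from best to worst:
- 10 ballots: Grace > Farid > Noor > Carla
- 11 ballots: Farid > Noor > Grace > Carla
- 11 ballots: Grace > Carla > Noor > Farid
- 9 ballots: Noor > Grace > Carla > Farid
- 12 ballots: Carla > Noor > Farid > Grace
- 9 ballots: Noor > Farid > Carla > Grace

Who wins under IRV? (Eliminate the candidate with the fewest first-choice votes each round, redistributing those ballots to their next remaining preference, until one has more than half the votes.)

Noor

Round 1: Noor 18, Grace 21, Carla 12, Farid 11. Farid eliminated.
Round 2: Noor 29, Grace 21, Carla 12. Carla eliminated.
Round 3: Noor 41, Grace 21. Noor has a majority (≥32).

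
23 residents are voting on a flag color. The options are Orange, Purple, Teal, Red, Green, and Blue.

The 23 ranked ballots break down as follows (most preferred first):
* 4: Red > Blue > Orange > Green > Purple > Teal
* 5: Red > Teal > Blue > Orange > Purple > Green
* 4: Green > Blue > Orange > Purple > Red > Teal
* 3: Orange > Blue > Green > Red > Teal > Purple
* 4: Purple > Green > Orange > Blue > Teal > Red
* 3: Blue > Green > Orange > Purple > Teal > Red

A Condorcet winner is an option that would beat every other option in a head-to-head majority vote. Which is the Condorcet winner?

Blue

Blue vs Orange: 16–7
Blue vs Purple: 19–4
Blue vs Teal: 18–5
Blue vs Red: 14–9
Blue vs Green: 15–8
Blue beats every other option.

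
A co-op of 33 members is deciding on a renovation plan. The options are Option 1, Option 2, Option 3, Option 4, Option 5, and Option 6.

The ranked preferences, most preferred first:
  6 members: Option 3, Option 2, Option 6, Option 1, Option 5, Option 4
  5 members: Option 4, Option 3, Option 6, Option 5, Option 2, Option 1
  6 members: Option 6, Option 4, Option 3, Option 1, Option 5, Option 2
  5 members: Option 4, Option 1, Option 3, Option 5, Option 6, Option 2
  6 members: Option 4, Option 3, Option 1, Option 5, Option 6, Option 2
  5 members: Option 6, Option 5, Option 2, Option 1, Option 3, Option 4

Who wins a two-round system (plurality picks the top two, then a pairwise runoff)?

Round 1 first-place votes: Option 1 0, Option 2 0, Option 3 6, Option 4 16, Option 5 0, Option 6 11. Option 4 and Option 6 advance.
Runoff: Option 4 is ranked above Option 6 on 16 ballots, Option 6 above Option 4 on 17.

Option 6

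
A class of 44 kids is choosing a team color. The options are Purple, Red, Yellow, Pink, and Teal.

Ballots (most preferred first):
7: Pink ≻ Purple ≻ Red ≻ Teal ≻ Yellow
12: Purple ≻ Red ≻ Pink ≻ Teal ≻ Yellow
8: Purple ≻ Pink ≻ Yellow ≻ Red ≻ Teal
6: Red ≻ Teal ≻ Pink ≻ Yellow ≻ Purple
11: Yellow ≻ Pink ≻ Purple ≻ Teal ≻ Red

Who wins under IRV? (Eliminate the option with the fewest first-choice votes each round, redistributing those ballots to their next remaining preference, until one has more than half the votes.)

Pink

Round 1: Purple 20, Red 6, Yellow 11, Pink 7, Teal 0. Teal eliminated.
Round 2: Purple 20, Red 6, Yellow 11, Pink 7. Red eliminated.
Round 3: Purple 20, Yellow 11, Pink 13. Yellow eliminated.
Round 4: Purple 20, Pink 24. Pink has a majority (≥23).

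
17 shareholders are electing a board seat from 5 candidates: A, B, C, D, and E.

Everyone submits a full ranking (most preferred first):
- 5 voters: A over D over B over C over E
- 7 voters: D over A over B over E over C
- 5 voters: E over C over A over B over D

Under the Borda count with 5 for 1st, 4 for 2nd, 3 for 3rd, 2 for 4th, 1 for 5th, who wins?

A

A: 5×5 + 7×4 + 5×3 = 68
B: 5×3 + 7×3 + 5×2 = 46
C: 5×2 + 7×1 + 5×4 = 37
D: 5×4 + 7×5 + 5×1 = 60
E: 5×1 + 7×2 + 5×5 = 44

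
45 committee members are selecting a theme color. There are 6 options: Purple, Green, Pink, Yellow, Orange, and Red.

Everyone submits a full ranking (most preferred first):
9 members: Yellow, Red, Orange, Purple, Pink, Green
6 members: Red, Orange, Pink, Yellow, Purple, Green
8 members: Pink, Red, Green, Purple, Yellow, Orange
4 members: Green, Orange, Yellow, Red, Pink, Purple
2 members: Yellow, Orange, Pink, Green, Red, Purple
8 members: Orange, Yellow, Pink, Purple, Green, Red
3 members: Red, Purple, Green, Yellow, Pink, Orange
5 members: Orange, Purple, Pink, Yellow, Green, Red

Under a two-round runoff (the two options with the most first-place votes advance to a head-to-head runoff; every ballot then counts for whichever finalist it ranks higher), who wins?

Orange

Round 1 first-place votes: Purple 0, Green 4, Pink 8, Yellow 11, Orange 13, Red 9. Orange and Yellow advance.
Runoff: Orange is ranked above Yellow on 23 ballots, Yellow above Orange on 22.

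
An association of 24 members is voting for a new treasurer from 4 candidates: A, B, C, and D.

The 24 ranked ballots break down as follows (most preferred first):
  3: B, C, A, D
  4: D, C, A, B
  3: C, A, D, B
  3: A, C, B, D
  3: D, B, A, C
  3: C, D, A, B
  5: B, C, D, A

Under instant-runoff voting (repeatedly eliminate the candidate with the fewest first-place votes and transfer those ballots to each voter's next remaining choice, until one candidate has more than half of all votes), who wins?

C

Round 1: A 3, B 8, C 6, D 7. A eliminated.
Round 2: B 8, C 9, D 7. D eliminated.
Round 3: B 11, C 13. C has a majority (≥13).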